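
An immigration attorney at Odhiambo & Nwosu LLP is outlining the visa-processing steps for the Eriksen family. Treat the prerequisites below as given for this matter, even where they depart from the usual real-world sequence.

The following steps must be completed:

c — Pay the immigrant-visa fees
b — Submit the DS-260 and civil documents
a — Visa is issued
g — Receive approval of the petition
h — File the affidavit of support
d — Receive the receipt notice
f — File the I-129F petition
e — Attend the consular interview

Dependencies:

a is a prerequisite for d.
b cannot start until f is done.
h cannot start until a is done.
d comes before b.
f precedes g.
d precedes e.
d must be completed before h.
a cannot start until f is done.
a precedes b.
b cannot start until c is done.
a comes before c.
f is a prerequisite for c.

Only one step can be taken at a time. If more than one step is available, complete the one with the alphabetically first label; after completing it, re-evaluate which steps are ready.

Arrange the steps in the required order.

f → a → c → d → b → e → g → h

Only f has no prerequisites, so it is first.
Ready: a and g. a has the earlier label → a.
c and d now also ready, so the ready set is {c, d, g}; c has the earlier label → c.
d and g are both available; d has the earlier label → d.
b, e and h now also ready, so the ready set is {b, e, g, h}; b has the earlier label → b.
Now e, g and h have their prerequisites met. e has the earlier label, so e next.
Now g and h have their prerequisites met. g has the earlier label, so g next.
h needed a and d, now all done → h.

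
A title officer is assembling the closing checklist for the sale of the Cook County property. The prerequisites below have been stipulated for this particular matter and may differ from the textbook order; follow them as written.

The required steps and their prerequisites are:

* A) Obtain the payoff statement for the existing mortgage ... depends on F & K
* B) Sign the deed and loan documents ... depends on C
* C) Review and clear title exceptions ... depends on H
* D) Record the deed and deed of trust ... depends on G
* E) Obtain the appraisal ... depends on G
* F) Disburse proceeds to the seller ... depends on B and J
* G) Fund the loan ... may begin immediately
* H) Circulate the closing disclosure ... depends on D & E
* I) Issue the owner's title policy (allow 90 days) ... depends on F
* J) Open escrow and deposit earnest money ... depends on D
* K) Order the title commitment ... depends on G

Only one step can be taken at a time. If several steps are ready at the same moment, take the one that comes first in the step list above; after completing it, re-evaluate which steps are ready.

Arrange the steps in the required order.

G is the only step with nothing outstanding, so it goes first.
D, E and K are all available; D is listed earlier → D.
E, J and K are all available; E is listed earlier → E.
H now also ready, so the ready set is {H, J, K}; H is listed earlier → H.
C now also ready, so the ready set is {C, J, K}; C is listed earlier → C.
B, J and K are all available; B is listed earlier → B.
Now J and K have their prerequisites met. J is listed earlier, so J next.
F and K are both available; F is listed earlier → F.
I now also ready, so the ready set is {I, K}; I is listed earlier → I.
K needed G, now all done → K.
A needed F and K, now all done → A.

G → D → E → H → C → B → J → F → I → K → A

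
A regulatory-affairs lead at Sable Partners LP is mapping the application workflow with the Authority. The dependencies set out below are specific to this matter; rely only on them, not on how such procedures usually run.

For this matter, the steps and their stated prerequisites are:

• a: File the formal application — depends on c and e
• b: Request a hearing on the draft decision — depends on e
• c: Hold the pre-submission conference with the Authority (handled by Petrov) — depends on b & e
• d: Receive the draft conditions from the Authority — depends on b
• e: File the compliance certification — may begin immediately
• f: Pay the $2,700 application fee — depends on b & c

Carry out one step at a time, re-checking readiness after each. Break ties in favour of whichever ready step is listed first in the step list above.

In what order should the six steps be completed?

e has no prerequisites → e first.
b needed e, now all done → b.
Now c and d have their prerequisites met. c is listed earlier, so c next.
a and f now also ready, so the ready set is {a, d, f}; a is listed earlier → a.
Now d and f have their prerequisites met. d is listed earlier, so d next.
Next only f has its prerequisites met → f.

e b c a d f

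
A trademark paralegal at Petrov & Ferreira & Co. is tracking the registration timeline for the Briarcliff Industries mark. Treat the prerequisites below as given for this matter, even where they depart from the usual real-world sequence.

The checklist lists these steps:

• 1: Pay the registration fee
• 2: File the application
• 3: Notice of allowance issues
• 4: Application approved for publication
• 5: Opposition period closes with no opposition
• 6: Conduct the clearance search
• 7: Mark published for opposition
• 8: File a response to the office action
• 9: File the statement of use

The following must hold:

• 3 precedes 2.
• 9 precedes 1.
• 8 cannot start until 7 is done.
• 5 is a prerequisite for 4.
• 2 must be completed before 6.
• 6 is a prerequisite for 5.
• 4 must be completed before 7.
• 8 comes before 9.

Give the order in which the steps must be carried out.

Only 3 has no prerequisites, so it is first.
2 needed 3, now all done → 2.
Next only 6 has its prerequisites met → 6.
That leaves 5 as the only ready step → 5.
4 needed 5, now all done → 4.
That leaves 7 as the only ready step → 7.
8 needed 7, now all done → 8.
Next only 9 has its prerequisites met → 9.
That leaves 1 as the only ready step → 1.

3 2 6 5 4 7 8 9 1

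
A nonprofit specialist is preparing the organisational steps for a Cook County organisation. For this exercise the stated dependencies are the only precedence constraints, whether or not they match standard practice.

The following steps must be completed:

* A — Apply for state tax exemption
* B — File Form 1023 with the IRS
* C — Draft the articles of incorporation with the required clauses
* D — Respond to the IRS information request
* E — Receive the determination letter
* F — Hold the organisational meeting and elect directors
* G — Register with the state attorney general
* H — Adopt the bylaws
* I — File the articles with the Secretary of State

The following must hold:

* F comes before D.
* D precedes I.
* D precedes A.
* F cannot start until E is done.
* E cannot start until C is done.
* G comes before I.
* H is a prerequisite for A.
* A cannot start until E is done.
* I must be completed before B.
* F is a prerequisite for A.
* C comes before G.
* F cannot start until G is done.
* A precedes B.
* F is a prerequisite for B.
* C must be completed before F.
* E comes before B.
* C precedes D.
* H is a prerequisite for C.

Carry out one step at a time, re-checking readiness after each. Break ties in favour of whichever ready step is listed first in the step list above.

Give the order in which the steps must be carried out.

H C E G F D A I B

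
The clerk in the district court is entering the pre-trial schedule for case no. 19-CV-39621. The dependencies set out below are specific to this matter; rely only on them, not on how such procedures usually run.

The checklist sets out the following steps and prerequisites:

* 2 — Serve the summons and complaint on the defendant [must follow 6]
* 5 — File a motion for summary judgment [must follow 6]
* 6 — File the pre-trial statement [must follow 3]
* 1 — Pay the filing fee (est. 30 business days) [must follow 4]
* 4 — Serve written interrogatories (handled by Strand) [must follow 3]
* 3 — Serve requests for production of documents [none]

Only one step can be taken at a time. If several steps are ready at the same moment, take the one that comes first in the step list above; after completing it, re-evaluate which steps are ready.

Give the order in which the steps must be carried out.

3, 6, 2, 5, 4, 1

3 has no prerequisites → 3 first.
6 and 4 are both available; 6 is listed earlier → 6.
Ready: 2, 5 and 4. 2 is listed earlier → 2.
5 and 4 are both available; 5 is listed earlier → 5.
Next only 4 has its prerequisites met → 4.
That leaves 1 as the only ready step → 1.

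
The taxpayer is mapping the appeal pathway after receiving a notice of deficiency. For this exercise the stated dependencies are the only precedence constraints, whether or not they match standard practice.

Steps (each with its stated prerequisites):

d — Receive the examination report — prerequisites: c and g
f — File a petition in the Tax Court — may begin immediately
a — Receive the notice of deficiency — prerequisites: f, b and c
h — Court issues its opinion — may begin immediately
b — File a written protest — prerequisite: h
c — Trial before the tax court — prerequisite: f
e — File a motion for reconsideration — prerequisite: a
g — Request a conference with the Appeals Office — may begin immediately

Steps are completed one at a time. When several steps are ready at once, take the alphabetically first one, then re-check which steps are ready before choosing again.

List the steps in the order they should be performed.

f c g d h b a e

Nothing is required for f, g and h. f has the earlier label → f first.
c now also ready, so the ready set is {c, g, h}; c has the earlier label → c.
Now g and h have their prerequisites met. g has the earlier label, so g next.
d now also ready, so the ready set is {d, h}; d has the earlier label → d.
That leaves h as the only ready step → h.
That leaves b as the only ready step → b.
That leaves a as the only ready step → a.
e is the only step now ready → e.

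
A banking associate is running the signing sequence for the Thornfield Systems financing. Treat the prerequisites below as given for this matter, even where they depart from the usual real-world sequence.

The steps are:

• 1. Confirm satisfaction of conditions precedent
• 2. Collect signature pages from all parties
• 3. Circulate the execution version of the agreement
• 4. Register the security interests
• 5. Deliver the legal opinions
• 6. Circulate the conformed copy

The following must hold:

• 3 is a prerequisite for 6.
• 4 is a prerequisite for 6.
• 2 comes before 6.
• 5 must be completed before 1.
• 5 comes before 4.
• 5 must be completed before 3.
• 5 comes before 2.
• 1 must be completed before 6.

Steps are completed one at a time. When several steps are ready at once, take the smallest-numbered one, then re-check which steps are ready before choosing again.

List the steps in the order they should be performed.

5, 1, 2, 3, 4, 6

Only 5 has no prerequisites, so it is first.
1, 2, 3 and 4 are all available; 1 has the earlier label → 1.
Ready: 2, 3 and 4. 2 has the earlier label → 2.
3 and 4 are both available; 3 has the earlier label → 3.
4 needed 5, now all done → 4.
6 is the only step now ready → 6.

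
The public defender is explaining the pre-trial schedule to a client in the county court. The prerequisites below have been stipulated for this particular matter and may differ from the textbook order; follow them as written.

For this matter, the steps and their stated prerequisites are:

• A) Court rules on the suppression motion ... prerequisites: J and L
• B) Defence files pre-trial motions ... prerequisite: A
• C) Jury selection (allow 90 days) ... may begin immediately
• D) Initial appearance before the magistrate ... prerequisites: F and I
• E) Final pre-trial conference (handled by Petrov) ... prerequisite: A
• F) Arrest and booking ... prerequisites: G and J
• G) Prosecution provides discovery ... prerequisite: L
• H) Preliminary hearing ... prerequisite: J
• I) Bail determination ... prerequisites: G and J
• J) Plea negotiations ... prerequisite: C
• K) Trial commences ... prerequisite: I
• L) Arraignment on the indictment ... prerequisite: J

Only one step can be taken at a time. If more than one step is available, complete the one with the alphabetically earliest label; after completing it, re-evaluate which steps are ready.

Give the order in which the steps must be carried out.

C, J, H, L, A, B, E, G, F, I, D, K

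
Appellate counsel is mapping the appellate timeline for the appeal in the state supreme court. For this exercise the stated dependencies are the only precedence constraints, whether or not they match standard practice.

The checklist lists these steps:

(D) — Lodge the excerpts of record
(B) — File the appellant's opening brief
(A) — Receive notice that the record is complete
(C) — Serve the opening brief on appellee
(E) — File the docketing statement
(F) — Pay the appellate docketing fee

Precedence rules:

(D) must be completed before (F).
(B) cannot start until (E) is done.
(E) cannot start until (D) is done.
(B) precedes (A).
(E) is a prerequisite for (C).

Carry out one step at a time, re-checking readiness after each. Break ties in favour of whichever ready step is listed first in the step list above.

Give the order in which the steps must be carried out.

(D) is the only step with nothing outstanding, so it goes first.
Now (E) and (F) have their prerequisites met. (E) is listed earlier, so (E) next.
(B) and (C) now also ready, so the ready set is {(B), (C), (F)}; (B) is listed earlier → (B).
Now (A), (C) and (F) have their prerequisites met. (A) is listed earlier, so (A) next.
Ready: (C) and (F). (C) is listed earlier → (C).
(F) needed (D), now all done → (F).

(D) → (E) → (B) → (A) → (C) → (F)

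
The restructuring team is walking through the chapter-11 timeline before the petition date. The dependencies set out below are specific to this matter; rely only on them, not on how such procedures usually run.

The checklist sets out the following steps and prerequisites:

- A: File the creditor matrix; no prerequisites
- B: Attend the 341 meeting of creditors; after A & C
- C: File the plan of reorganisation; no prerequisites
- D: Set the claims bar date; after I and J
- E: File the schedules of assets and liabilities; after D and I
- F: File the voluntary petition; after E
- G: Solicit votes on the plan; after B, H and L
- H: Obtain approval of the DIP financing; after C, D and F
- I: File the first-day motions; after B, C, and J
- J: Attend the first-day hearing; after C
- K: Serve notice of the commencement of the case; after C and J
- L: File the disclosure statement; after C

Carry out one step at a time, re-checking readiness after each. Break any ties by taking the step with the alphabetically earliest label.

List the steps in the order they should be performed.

A C B J I D E F H K L G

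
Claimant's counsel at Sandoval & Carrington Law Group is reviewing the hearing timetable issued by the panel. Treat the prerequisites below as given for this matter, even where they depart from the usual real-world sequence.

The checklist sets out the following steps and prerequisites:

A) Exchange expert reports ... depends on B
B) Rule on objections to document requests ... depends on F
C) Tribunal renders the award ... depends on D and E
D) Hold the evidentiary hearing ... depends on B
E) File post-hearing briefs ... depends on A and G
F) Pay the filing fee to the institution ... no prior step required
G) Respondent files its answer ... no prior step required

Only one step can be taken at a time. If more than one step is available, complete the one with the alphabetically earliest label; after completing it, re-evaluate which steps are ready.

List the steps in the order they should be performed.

F and G have no prerequisites; F has the earlier label, so F is first.
B now also ready, so the ready set is {B, G}; B has the earlier label → B.
A and D now also ready, so the ready set is {A, D, G}; A has the earlier label → A.
Now D and G have their prerequisites met. D has the earlier label, so D next.
G is the only step now ready → G.
E needed A and G, now all done → E.
C needed D and E, now all done → C.

F → B → A → D → G → E → C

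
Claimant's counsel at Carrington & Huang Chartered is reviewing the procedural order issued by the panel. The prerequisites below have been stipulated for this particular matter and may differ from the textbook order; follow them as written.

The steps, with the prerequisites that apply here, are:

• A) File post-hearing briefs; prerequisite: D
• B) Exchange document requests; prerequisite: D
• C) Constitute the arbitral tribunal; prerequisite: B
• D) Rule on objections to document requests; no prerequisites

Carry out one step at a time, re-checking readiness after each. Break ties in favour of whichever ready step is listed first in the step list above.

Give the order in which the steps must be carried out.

D has no prerequisites → D first.
Ready: A and B. A is listed earlier → A.
B needed D, now all done → B.
C is the only step now ready → C.

D A B C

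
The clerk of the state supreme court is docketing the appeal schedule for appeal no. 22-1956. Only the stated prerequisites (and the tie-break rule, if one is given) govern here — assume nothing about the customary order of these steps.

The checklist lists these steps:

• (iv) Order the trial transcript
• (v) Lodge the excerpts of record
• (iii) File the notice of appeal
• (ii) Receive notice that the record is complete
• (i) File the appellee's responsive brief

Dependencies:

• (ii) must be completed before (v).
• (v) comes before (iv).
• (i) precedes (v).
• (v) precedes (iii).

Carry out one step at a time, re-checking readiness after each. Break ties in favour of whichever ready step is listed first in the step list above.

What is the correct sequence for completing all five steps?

(ii) (i) (v) (iv) (iii)

Nothing is required for (ii) and (i). (ii) is listed earlier → (ii) first.
(i) is the only step now ready → (i).
(v) needed (ii) and (i), now all done → (v).
Now (iv) and (iii) have their prerequisites met. (iv) is listed earlier, so (iv) next.
(iii) needed (v), now all done → (iii).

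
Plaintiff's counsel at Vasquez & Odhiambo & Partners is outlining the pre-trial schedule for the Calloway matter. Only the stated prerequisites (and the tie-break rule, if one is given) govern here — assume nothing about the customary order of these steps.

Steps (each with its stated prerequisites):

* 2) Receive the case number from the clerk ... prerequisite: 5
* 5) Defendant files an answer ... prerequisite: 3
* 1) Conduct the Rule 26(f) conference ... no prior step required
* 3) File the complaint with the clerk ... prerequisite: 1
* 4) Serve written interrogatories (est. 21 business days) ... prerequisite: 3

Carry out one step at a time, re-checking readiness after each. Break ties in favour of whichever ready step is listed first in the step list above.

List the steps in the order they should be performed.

1, 3, 5, 2, 4

1 has no prerequisites → 1 first.
Next only 3 has its prerequisites met → 3.
Ready: 5 and 4. 5 is listed earlier → 5.
Ready: 2 and 4. 2 is listed earlier → 2.
That leaves 4 as the only ready step → 4.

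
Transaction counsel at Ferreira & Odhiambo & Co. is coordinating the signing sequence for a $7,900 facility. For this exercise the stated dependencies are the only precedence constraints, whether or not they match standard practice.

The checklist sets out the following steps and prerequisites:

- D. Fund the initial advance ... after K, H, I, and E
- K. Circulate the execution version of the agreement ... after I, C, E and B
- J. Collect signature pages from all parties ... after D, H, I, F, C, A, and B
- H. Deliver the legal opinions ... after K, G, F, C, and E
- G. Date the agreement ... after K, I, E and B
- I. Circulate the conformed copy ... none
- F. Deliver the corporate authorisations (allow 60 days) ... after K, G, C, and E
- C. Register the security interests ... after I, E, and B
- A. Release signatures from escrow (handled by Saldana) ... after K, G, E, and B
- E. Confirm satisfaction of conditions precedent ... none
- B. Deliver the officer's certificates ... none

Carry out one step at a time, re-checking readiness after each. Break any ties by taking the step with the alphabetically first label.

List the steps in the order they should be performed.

B → E → I → C → K → G → A → F → H → D → J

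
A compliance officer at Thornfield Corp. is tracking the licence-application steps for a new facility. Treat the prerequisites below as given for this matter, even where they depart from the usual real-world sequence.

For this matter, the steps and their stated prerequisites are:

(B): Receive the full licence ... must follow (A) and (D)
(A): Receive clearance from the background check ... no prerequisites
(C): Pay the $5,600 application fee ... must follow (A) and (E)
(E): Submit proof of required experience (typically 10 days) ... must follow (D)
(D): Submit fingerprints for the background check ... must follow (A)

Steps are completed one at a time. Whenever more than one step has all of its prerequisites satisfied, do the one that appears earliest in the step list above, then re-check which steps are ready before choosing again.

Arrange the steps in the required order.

(A), (D), (B), (E), (C)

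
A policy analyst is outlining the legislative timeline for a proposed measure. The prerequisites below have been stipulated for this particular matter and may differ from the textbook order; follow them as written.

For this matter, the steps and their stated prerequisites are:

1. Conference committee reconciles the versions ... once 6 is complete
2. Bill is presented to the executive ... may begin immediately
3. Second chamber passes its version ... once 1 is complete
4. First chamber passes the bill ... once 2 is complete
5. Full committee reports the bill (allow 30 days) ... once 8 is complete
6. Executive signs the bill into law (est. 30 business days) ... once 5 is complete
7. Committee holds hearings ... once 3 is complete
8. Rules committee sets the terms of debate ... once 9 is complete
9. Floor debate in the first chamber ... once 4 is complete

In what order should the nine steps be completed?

2 has no prerequisites → 2 first.
4 is the only step now ready → 4.
That leaves 9 as the only ready step → 9.
That leaves 8 as the only ready step → 8.
Next only 5 has its prerequisites met → 5.
6 is the only step now ready → 6.
Next only 1 has its prerequisites met → 1.
3 needed 1, now all done → 3.
7 needed 3, now all done → 7.

2 → 4 → 9 → 8 → 5 → 6 → 1 → 3 → 7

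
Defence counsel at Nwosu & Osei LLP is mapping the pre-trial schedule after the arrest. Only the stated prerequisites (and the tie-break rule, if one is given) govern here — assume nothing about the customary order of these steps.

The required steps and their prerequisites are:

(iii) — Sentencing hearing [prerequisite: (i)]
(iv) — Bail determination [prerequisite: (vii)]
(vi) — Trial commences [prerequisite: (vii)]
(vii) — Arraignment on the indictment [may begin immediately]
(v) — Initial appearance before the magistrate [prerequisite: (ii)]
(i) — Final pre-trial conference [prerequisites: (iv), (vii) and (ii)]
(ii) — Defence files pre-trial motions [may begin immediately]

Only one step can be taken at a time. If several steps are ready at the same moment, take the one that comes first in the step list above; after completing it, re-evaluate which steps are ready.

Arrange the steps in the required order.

(vii) (iv) (vi) (ii) (v) (i) (iii)

(vii) and (ii) have no prerequisites; (vii) is listed earlier, so (vii) is first.
Now (iv), (vi) and (ii) have their prerequisites met. (iv) is listed earlier, so (iv) next.
(vi) and (ii) are both available; (vi) is listed earlier → (vi).
Next only (ii) has its prerequisites met → (ii).
(v) and (i) are both available; (v) is listed earlier → (v).
(i) is the only step now ready → (i).
(iii) is the only step now ready → (iii).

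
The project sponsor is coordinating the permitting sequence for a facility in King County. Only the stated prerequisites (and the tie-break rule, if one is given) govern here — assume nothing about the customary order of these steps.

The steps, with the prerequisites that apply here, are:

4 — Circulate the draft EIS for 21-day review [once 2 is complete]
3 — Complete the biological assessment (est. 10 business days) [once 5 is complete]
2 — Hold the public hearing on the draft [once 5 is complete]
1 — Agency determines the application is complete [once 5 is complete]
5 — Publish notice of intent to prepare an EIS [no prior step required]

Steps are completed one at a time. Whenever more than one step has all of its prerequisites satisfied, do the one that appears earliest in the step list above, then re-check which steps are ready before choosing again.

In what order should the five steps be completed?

5 is the only step with nothing outstanding, so it goes first.
3, 2 and 1 are all available; 3 is listed earlier → 3.
Ready: 2 and 1. 2 is listed earlier → 2.
4 now also ready, so the ready set is {4, 1}; 4 is listed earlier → 4.
1 is the only step now ready → 1.

5, 3, 2, 4, 1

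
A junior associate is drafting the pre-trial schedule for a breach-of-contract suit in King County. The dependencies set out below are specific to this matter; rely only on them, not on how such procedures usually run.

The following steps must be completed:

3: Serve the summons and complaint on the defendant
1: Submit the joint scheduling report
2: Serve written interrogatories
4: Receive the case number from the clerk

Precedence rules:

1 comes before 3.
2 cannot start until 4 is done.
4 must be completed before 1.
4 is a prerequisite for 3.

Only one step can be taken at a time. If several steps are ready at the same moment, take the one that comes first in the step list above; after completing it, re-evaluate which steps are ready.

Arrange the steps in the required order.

4, 1, 3, 2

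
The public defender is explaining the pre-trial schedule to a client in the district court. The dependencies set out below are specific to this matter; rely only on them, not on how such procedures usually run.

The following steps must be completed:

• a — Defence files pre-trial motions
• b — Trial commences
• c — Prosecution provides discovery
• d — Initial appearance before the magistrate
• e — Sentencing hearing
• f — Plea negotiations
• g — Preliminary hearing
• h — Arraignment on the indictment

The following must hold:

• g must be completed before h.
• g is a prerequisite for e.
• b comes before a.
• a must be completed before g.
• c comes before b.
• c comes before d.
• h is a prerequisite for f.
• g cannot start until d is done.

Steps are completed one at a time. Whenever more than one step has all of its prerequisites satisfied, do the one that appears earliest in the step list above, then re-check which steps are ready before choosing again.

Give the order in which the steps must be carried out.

c → b → a → d → g → e → h → f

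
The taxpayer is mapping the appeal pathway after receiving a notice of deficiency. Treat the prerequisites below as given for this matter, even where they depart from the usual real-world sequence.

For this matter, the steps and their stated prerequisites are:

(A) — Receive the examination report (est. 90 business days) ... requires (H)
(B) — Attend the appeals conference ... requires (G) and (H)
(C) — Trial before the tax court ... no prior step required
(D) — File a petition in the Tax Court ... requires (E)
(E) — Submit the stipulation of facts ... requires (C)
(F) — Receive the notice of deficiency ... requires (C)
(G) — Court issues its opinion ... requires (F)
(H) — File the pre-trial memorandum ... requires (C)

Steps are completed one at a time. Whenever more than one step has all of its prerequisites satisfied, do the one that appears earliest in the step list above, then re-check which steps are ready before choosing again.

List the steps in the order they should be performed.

Only (C) has no prerequisites, so it is first.
Ready: (E), (F) and (H). (E) is listed earlier → (E).
(D) now also ready, so the ready set is {(D), (F), (H)}; (D) is listed earlier → (D).
Ready: (F) and (H). (F) is listed earlier → (F).
(G) now also ready, so the ready set is {(G), (H)}; (G) is listed earlier → (G).
Next only (H) has its prerequisites met → (H).
Now (A) and (B) have their prerequisites met. (A) is listed earlier, so (A) next.
(B) is the only step now ready → (B).

(C) (E) (D) (F) (G) (H) (A) (B)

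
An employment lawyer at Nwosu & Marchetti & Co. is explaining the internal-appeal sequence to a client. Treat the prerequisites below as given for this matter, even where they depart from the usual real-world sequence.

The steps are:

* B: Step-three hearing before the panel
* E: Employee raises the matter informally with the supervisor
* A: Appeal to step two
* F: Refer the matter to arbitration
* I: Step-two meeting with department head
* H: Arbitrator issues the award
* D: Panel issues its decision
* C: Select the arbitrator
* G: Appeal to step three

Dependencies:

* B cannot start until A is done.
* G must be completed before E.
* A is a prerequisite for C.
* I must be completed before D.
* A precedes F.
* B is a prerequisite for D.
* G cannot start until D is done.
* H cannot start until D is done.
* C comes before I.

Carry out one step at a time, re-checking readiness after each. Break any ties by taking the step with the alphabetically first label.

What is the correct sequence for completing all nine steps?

Only A has no prerequisites, so it is first.
Now B, C and F have their prerequisites met. B has the earlier label, so B next.
C and F are both available; C has the earlier label → C.
F and I are both available; F has the earlier label → F.
I is the only step now ready → I.
Next only D has its prerequisites met → D.
G and H are both available; G has the earlier label → G.
Now E and H have their prerequisites met. E has the earlier label, so E next.
H needed D, now all done → H.

A, B, C, F, I, D, G, E, H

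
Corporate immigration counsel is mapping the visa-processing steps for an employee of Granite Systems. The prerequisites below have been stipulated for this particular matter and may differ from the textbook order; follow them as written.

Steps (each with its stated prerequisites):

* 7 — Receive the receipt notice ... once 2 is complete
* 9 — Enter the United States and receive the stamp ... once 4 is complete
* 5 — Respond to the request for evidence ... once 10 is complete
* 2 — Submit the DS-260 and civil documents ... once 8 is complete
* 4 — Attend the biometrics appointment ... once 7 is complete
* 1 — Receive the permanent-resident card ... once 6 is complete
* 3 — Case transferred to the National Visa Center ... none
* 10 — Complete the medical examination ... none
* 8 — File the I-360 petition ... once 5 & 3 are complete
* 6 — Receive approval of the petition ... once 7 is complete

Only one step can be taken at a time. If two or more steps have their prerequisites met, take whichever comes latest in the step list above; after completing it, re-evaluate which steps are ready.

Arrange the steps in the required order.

10 and 3 have no prerequisites; 10 is listed later, so 10 is first.
Now 3 and 5 have their prerequisites met. 3 is listed later, so 3 next.
5 needed 10, now all done → 5.
8 needed 3 and 5, now all done → 8.
That leaves 2 as the only ready step → 2.
7 needed 2, now all done → 7.
Ready: 6 and 4. 6 is listed later → 6.
1 now also ready, so the ready set is {1, 4}; 1 is listed later → 1.
That leaves 4 as the only ready step → 4.
9 is the only step now ready → 9.

10 3 5 8 2 7 6 1 4 9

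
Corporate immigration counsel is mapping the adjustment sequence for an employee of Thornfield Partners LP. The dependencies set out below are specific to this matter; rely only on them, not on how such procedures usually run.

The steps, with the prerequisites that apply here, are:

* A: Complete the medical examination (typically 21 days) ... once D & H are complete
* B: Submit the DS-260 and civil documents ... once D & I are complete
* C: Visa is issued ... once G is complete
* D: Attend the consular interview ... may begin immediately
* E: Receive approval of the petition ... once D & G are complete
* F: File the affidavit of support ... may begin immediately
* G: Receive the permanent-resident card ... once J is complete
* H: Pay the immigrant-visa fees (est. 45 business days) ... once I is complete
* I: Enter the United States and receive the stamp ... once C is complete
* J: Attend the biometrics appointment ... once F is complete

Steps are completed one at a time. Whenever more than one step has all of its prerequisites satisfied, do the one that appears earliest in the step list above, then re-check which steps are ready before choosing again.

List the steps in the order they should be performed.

D, F, J, G, C, E, I, B, H, A

D and F have no prerequisites; D is listed earlier, so D is first.
F is the only step now ready → F.
J needed F, now all done → J.
G is the only step now ready → G.
C and E are both available; C is listed earlier → C.
E and I are both available; E is listed earlier → E.
That leaves I as the only ready step → I.
Ready: B and H. B is listed earlier → B.
H needed I, now all done → H.
A needed D and H, now all done → A.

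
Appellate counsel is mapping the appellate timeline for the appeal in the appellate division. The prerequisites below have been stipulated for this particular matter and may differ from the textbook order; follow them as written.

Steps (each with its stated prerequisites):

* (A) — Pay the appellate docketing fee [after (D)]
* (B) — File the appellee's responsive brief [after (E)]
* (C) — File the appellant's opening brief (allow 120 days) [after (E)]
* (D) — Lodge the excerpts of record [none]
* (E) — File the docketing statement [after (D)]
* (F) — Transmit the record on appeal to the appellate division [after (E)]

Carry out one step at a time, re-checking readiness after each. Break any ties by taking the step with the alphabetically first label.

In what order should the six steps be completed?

(D) (A) (E) (B) (C) (F)

Only (D) has no prerequisites, so it is first.
Ready: (A) and (E). (A) has the earlier label → (A).
That leaves (E) as the only ready step → (E).
Ready: (B), (C) and (F). (B) has the earlier label → (B).
(C) and (F) are both available; (C) has the earlier label → (C).
That leaves (F) as the only ready step → (F).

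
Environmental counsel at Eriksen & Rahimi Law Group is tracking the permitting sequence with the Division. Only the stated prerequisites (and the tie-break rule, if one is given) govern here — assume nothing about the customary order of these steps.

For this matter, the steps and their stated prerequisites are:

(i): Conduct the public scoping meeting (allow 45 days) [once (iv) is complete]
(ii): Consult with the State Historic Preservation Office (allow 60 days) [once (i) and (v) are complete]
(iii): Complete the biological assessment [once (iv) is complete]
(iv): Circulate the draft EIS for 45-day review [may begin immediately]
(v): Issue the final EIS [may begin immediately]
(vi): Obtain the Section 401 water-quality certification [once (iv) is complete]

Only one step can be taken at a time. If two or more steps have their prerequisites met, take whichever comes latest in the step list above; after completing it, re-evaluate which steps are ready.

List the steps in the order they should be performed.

(v), (iv), (vi), (iii), (i), (ii)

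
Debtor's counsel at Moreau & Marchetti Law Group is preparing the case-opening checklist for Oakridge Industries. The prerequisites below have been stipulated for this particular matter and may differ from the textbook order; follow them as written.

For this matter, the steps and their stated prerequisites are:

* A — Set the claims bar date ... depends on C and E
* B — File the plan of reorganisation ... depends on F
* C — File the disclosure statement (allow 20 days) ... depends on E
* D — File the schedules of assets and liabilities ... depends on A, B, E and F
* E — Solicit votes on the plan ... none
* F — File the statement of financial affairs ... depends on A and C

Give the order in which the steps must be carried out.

E is the only step with nothing outstanding, so it goes first.
C needed E, now all done → C.
Next only A has its prerequisites met → A.
That leaves F as the only ready step → F.
Next only B has its prerequisites met → B.
D is the only step now ready → D.

E C A F B D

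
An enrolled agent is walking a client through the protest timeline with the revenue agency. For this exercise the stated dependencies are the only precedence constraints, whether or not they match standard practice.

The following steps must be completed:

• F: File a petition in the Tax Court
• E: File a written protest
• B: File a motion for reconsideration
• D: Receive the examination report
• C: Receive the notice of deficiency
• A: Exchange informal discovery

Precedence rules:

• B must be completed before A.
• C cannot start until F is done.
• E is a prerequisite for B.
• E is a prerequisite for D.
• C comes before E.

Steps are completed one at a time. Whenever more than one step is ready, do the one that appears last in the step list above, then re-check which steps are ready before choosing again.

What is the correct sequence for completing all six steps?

F C E D B A

F has no prerequisites → F first.
That leaves C as the only ready step → C.
E needed C, now all done → E.
D and B are both available; D is listed later → D.
B is the only step now ready → B.
Next only A has its prerequisites met → A.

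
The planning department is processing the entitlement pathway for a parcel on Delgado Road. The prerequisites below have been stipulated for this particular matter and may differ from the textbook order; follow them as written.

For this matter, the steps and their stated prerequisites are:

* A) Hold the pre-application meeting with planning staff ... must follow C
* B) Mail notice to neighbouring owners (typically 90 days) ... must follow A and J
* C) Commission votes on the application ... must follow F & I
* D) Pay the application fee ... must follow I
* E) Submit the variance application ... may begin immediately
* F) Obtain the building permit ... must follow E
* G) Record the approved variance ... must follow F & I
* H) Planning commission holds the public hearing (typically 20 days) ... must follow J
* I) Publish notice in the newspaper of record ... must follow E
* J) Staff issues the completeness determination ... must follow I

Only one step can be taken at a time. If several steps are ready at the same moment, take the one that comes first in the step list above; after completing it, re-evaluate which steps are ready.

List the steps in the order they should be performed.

E has no prerequisites → E first.
Now F and I have their prerequisites met. F is listed earlier, so F next.
I needed E, now all done → I.
Ready: C, D, G and J. C is listed earlier → C.
Ready: A, D, G and J. A is listed earlier → A.
D, G and J are all available; D is listed earlier → D.
Now G and J have their prerequisites met. G is listed earlier, so G next.
That leaves J as the only ready step → J.
Now B and H have their prerequisites met. B is listed earlier, so B next.
H needed J, now all done → H.

E, F, I, C, A, D, G, J, B, H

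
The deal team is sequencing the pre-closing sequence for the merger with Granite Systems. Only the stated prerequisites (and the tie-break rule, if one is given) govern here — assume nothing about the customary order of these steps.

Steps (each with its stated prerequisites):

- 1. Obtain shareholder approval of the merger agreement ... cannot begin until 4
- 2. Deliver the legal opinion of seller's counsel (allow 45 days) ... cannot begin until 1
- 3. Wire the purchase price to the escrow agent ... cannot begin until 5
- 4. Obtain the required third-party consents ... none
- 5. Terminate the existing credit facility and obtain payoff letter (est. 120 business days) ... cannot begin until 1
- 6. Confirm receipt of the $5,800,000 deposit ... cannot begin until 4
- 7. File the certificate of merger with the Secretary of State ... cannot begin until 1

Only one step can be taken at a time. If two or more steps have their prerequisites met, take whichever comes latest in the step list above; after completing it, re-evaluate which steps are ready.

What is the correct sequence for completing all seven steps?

Only 4 has no prerequisites, so it is first.
Ready: 6 and 1. 6 is listed later → 6.
1 needed 4, now all done → 1.
7, 5 and 2 are all available; 7 is listed later → 7.
5 and 2 are both available; 5 is listed later → 5.
3 now also ready, so the ready set is {3, 2}; 3 is listed later → 3.
2 needed 1, now all done → 2.

4 6 1 7 5 3 2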